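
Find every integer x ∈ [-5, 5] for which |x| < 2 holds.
Holds for: {-1, 0, 1}
Fails for: {-5, -4, -3, -2, 2, 3, 4, 5}

Answer: {-1, 0, 1}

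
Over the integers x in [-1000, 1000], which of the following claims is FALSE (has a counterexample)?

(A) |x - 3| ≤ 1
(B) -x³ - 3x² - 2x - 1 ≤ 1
(A) x = 0: LHS = |0 - 3| = |-3| = 3; 3 ≤ 1 — FAILS
(B) x = -3: LHS = -(-3)³ - 3·(-3)² - 2·(-3) - 1 = 5; 5 ≤ 1 — FAILS

Answer: Both A and B are false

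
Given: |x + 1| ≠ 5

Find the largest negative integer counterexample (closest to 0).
Testing negative integers from -1 downward:
x = -1: LHS = |(-1) + 1| = |0| = 0; 0 ≠ 5 — holds
x = -2: LHS = |(-2) + 1| = |-1| = 1; 1 ≠ 5 — holds
x = -3: LHS = |(-3) + 1| = |-2| = 2; 2 ≠ 5 — holds
x = -4: LHS = |(-4) + 1| = |-3| = 3; 3 ≠ 5 — holds
x = -5: LHS = |(-5) + 1| = |-4| = 4; 4 ≠ 5 — holds
x = -6: LHS = |(-6) + 1| = |-5| = 5; 5 ≠ 5 — FAILS  ← closest negative counterexample to 0

Answer: x = -6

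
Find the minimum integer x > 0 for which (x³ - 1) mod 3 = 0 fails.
Testing positive integers:
x = 1: LHS = (1³ - 1) mod 3 = 0 mod 3 = 0; 0 = 0 — holds
x = 2: LHS = (2³ - 1) mod 3 = 7 mod 3 = 1; 1 = 0 — FAILS  ← smallest positive counterexample

Answer: x = 2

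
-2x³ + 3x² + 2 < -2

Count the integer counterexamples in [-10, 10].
Counterexamples in [-10, 10]: {-10, -9, -8, -7, -6, -5, -4, -3, -2, -1, 0, 1, 2}.

Counting them gives 13 values.

Answer: 13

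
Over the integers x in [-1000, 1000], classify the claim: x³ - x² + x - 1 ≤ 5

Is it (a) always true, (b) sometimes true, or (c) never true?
Holds at x = 0: LHS = 0³ - 0² + 0 - 1 = -1; -1 ≤ 5 — holds
Fails at x = 3: LHS = 3³ - 3² + 3 - 1 = 20; 20 ≤ 5 — FAILS
It is satisfied by some integers in the range but not all.

Answer: Sometimes true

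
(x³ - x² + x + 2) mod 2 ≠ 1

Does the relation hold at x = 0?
x = 0: LHS = (0³ - 0² + 0 + 2) mod 2 = 2 mod 2 = 0; 0 ≠ 1 — holds

The relation is satisfied at x = 0.

Answer: Yes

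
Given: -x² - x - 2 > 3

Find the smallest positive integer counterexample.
Testing positive integers:
x = 1: LHS = -1² - 1 - 2 = -4; -4 > 3 — FAILS  ← smallest positive counterexample

Answer: x = 1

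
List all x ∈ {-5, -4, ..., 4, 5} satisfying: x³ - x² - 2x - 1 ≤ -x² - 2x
Holds for: {-5, -4, -3, -2, -1, 0, 1}
Fails for: {2, 3, 4, 5}

Answer: {-5, -4, -3, -2, -1, 0, 1}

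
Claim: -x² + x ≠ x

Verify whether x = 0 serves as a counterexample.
Substitute x = 0 into the relation:
x = 0: LHS = -0² + 0 = 0; 0 ≠ 0 — FAILS

Since the claim fails at x = 0, this value is a counterexample.

Answer: Yes, x = 0 is a counterexample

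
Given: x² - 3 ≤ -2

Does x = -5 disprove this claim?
Substitute x = -5 into the relation:
x = -5: LHS = (-5)² - 3 = 22; 22 ≤ -2 — FAILS

Since the claim fails at x = -5, this value is a counterexample.

Answer: Yes, x = -5 is a counterexample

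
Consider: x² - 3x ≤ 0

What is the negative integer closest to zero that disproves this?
Testing negative integers from -1 downward:
x = -1: LHS = (-1)² - 3·(-1) = 4; 4 ≤ 0 — FAILS  ← closest negative counterexample to 0

Answer: x = -1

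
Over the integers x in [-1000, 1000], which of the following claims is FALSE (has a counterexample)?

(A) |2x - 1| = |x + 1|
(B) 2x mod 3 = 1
(A) x = 1: LHS = |2·1 - 1| = |1| = 1, RHS = |1 + 1| = |2| = 2; 1 = 2 — FAILS
(B) x = 0: LHS = (2·0) mod 3 = 0 mod 3 = 0; 0 = 1 — FAILS

Answer: Both A and B are false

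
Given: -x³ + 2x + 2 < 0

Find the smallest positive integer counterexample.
Testing positive integers:
x = 1: LHS = -1³ + 2·1 + 2 = 3; 3 < 0 — FAILS  ← smallest positive counterexample

Answer: x = 1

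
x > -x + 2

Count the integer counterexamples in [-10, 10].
Counterexamples in [-10, 10]: {-10, -9, -8, -7, -6, -5, -4, -3, -2, -1, 0, 1}.

Counting them gives 12 values.

Answer: 12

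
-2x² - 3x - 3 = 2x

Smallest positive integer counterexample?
Testing positive integers:
x = 1: LHS = -2·1² - 3·1 - 3 = -8, RHS = 2·1 = 2; -8 = 2 — FAILS  ← smallest positive counterexample

Answer: x = 1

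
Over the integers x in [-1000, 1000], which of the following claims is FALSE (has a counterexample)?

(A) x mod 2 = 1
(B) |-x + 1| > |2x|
(A) x = 0: LHS = 0 mod 2 = 0; 0 = 1 — FAILS
(B) x = 1: LHS = |-1 + 1| = |0| = 0, RHS = |2·1| = |2| = 2; 0 > 2 — FAILS

Answer: Both A and B are false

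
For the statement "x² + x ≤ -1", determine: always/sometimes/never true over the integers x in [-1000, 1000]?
Over all integers in [-1000, 1000], LHS − RHS is smallest at x = 0, where it equals 1:
x = 0: LHS = 0² + 0 = 0; 0 ≤ -1 — FAILS
At the ends of the range:
x = -1000: LHS = (-1000)² + (-1000) = 999000; 999000 ≤ -1 — FAILS
x = 1000: LHS = 1000² + 1000 = 1001000; 1001000 ≤ -1 — FAILS
Hence LHS − RHS is never zero or negative, i.e. LHS > RHS throughout, so the claimed relation (≤) fails for every integer in [-1000, 1000].

No integer in the range satisfies it.

Answer: Never true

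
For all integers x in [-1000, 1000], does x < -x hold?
The claim fails at x = 0:
x = 0: RHS = -0 = 0; 0 < 0 — FAILS

Because a single integer refutes it, the statement is false.

Answer: False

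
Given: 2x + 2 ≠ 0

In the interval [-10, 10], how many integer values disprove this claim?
Counterexamples in [-10, 10]: {-1}.

Counting them gives 1 values.

Answer: 1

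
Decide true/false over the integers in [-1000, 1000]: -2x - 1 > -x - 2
The claim fails at x = 1:
x = 1: LHS = -2·1 - 1 = -3, RHS = -1 - 2 = -3; -3 > -3 — FAILS

Because a single integer refutes it, the statement is false.

Answer: False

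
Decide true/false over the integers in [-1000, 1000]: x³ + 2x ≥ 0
The claim fails at x = -1:
x = -1: LHS = (-1)³ + 2·(-1) = -3; -3 ≥ 0 — FAILS

Because a single integer refutes it, the statement is false.

Answer: False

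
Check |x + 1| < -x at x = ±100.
x = 100: LHS = |100 + 1| = |101| = 101; 101 < -100 — FAILS
x = -100: LHS = |(-100) + 1| = |-99| = 99, RHS = -(-100) = 100; 99 < 100 — holds

Answer: Partially: fails for x = 100, holds for x = -100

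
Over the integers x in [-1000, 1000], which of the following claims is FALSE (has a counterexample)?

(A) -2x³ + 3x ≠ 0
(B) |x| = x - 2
(A) x = 0: LHS = -2·0³ + 3·0 = 0; 0 ≠ 0 — FAILS
(B) x = 0: LHS = |0| = 0, RHS = 0 - 2 = -2; 0 = -2 — FAILS

Answer: Both A and B are false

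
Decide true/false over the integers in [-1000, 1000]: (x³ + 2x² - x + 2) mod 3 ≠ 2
The claim fails at x = 0:
x = 0: LHS = (0³ + 2·0² - 0 + 2) mod 3 = 2 mod 3 = 2; 2 ≠ 2 — FAILS

Because a single integer refutes it, the statement is false.

Answer: False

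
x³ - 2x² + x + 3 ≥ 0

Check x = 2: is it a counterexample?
Substitute x = 2 into the relation:
x = 2: LHS = 2³ - 2·2² + 2 + 3 = 5; 5 ≥ 0 — holds

The claim holds here, so x = 2 is not a counterexample. (A counterexample exists elsewhere, e.g. x = -1.)

Answer: No, x = 2 is not a counterexample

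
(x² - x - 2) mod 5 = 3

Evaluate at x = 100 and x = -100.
x = 100: LHS = (100² - 100 - 2) mod 5 = 9898 mod 5 = 3; 3 = 3 — holds
x = -100: LHS = ((-100)² - (-100) - 2) mod 5 = 10098 mod 5 = 3; 3 = 3 — holds

Answer: Yes, holds for both x = 100 and x = -100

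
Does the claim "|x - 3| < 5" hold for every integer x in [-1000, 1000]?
The claim fails at x = -2:
x = -2: LHS = |(-2) - 3| = |-5| = 5; 5 < 5 — FAILS

Because a single integer refutes it, the statement is false.

Answer: False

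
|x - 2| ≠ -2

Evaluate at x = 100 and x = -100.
x = 100: LHS = |100 - 2| = |98| = 98; 98 ≠ -2 — holds
x = -100: LHS = |(-100) - 2| = |-102| = 102; 102 ≠ -2 — holds

Answer: Yes, holds for both x = 100 and x = -100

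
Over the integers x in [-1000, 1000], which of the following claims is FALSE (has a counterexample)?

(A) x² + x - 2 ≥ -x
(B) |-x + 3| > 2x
(A) x = 0: LHS = 0² + 0 - 2 = -2, RHS = -0 = 0; -2 ≥ 0 — FAILS
(B) x = 1: LHS = |-1 + 3| = |2| = 2, RHS = 2·1 = 2; 2 > 2 — FAILS

Answer: Both A and B are false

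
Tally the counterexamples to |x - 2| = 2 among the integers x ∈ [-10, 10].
Counterexamples in [-10, 10]: {-10, -9, -8, -7, -6, -5, -4, -3, -2, -1, 1, 2, 3, 5, 6, 7, 8, 9, 10}.

Counting them gives 19 values.

Answer: 19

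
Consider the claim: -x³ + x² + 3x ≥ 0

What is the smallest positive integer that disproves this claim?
Testing positive integers:
x = 1: LHS = -1³ + 1² + 3·1 = 3; 3 ≥ 0 — holds
x = 2: LHS = -2³ + 2² + 3·2 = 2; 2 ≥ 0 — holds
x = 3: LHS = -3³ + 3² + 3·3 = -9; -9 ≥ 0 — FAILS  ← smallest positive counterexample

Answer: x = 3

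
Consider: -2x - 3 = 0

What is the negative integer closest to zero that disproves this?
Testing negative integers from -1 downward:
x = -1: LHS = -2·(-1) - 3 = -1; -1 = 0 — FAILS  ← closest negative counterexample to 0

Answer: x = -1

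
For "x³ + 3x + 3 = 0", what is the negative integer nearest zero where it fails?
Testing negative integers from -1 downward:
x = -1: LHS = (-1)³ + 3·(-1) + 3 = -1; -1 = 0 — FAILS  ← closest negative counterexample to 0

Answer: x = -1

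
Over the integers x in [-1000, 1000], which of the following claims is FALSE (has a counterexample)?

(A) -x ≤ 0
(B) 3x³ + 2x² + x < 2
(A) x = -1: LHS = -(-1) = 1; 1 ≤ 0 — FAILS
(B) x = 1: LHS = 3·1³ + 2·1² + 1 = 6; 6 < 2 — FAILS

Answer: Both A and B are false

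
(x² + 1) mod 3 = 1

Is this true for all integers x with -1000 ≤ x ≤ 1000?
The claim fails at x = 1:
x = 1: LHS = (1² + 1) mod 3 = 2 mod 3 = 2; 2 = 1 — FAILS

Because a single integer refutes it, the statement is false.

Answer: False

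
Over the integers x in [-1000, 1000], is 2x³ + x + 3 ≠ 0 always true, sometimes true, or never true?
Holds at x = 0: LHS = 2·0³ + 0 + 3 = 3; 3 ≠ 0 — holds
Fails at x = -1: LHS = 2·(-1)³ + (-1) + 3 = 0; 0 ≠ 0 — FAILS
It is satisfied by some integers in the range but not all.

Answer: Sometimes true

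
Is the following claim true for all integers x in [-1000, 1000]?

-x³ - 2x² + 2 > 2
The claim fails at x = 0:
x = 0: LHS = -0³ - 2·0² + 2 = 2; 2 > 2 — FAILS

Because a single integer refutes it, the statement is false.

Answer: False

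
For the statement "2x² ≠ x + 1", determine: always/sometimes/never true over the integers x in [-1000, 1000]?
Holds at x = 0: LHS = 2·0² = 0, RHS = 0 + 1 = 1; 0 ≠ 1 — holds
Fails at x = 1: LHS = 2·1² = 2, RHS = 1 + 1 = 2; 2 ≠ 2 — FAILS
It is satisfied by some integers in the range but not all.

Answer: Sometimes true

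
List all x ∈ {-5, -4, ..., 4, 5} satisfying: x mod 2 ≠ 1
Holds for: {-4, -2, 0, 2, 4}
Fails for: {-5, -3, -1, 1, 3, 5}

Answer: {-4, -2, 0, 2, 4}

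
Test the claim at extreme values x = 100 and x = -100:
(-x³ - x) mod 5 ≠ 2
x = 100: LHS = (-100³ - 100) mod 5 = (-1000100) mod 5 = 0; 0 ≠ 2 — holds
x = -100: LHS = (-(-100)³ - (-100)) mod 5 = 1000100 mod 5 = 0; 0 ≠ 2 — holds

Answer: Yes, holds for both x = 100 and x = -100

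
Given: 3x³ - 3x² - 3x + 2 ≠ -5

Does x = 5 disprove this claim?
Substitute x = 5 into the relation:
x = 5: LHS = 3·5³ - 3·5² - 3·5 + 2 = 287; 287 ≠ -5 — holds

The relation holds at x = 5, so it is not a counterexample.

Answer: No, x = 5 is not a counterexample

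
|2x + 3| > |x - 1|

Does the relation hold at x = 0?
x = 0: LHS = |2·0 + 3| = |3| = 3, RHS = |0 - 1| = |-1| = 1; 3 > 1 — holds

The relation is satisfied at x = 0.

Answer: Yes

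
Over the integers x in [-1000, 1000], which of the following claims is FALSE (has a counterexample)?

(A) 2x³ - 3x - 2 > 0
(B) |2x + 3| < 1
(A) x = 0: LHS = 2·0³ - 3·0 - 2 = -2; -2 > 0 — FAILS
(B) x = 0: LHS = |2·0 + 3| = |3| = 3; 3 < 1 — FAILS

Answer: Both A and B are false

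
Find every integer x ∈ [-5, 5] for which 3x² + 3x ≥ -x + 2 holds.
Holds for: {-5, -4, -3, -2, 1, 2, 3, 4, 5}
Fails for: {-1, 0}

Answer: {-5, -4, -3, -2, 1, 2, 3, 4, 5}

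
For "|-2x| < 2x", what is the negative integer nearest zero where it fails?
Testing negative integers from -1 downward:
x = -1: LHS = |-2·(-1)| = |2| = 2, RHS = 2·(-1) = -2; 2 < -2 — FAILS  ← closest negative counterexample to 0

Answer: x = -1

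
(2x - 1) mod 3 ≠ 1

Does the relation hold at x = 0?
x = 0: LHS = (2·0 - 1) mod 3 = (-1) mod 3 = 2; 2 ≠ 1 — holds

The relation is satisfied at x = 0.

Answer: Yes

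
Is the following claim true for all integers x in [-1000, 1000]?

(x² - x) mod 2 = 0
For a polynomial with integer coefficients, its value mod 2 depends only on x mod 2, so it suffices to check one representative of each residue class, x = 0, 1:
x = 0: LHS = (0² - 0) mod 2 = 0 mod 2 = 0; 0 = 0 — holds
x = 1: LHS = (1² - 1) mod 2 = 0 mod 2 = 0; 0 = 0 — holds
The relation holds in every residue class, so the relation holds for every integer in [-1000, 1000].

No counterexample exists.

Answer: True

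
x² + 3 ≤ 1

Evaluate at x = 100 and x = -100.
x = 100: LHS = 100² + 3 = 10003; 10003 ≤ 1 — FAILS
x = -100: LHS = (-100)² + 3 = 10003; 10003 ≤ 1 — FAILS

Answer: No, fails for both x = 100 and x = -100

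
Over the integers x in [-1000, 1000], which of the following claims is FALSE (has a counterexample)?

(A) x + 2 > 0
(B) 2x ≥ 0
(A) x = -2: LHS = (-2) + 2 = 0; 0 > 0 — FAILS
(B) x = -1: LHS = 2·(-1) = -2; -2 ≥ 0 — FAILS

Answer: Both A and B are false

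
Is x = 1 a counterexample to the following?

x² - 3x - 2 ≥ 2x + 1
Substitute x = 1 into the relation:
x = 1: LHS = 1² - 3·1 - 2 = -4, RHS = 2·1 + 1 = 3; -4 ≥ 3 — FAILS

Since the claim fails at x = 1, this value is a counterexample.

Answer: Yes, x = 1 is a counterexample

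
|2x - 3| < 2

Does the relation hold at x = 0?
x = 0: LHS = |2·0 - 3| = |-3| = 3; 3 < 2 — FAILS

The relation fails at x = 0, so x = 0 is a counterexample.

Answer: No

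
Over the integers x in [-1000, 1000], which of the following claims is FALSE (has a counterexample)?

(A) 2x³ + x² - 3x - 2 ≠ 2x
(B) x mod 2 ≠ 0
(A) Track d = LHS − RHS over the integers in [-1000, 1000]. Equality would need d = 0, but d changes sign only between consecutive integers, jumping over 0:
x = -2: LHS = 2·(-2)³ + (-2)² - 3·(-2) - 2 = -8, RHS = 2·(-2) = -4; -8 ≠ -4 — holds  (d = -4)
x = -1: LHS = 2·(-1)³ + (-1)² - 3·(-1) - 2 = 0, RHS = 2·(-1) = -2; 0 ≠ -2 — holds  (d = 2)
x = -1: LHS = 2·(-1)³ + (-1)² - 3·(-1) - 2 = 0, RHS = 2·(-1) = -2; 0 ≠ -2 — holds  (d = 2)
x = 0: LHS = 2·0³ + 0² - 3·0 - 2 = -2, RHS = 2·0 = 0; -2 ≠ 0 — holds  (d = -2)
x = 1: LHS = 2·1³ + 1² - 3·1 - 2 = -2, RHS = 2·1 = 2; -2 ≠ 2 — holds  (d = -4)
x = 2: LHS = 2·2³ + 2² - 3·2 - 2 = 12, RHS = 2·2 = 4; 12 ≠ 4 — holds  (d = 8)
Away from these crossings d keeps a constant sign, and checking every integer in [-1000, 1000] confirms d ≠ 0 throughout. Hence the two sides are never equal, so the relation holds for every integer in [-1000, 1000].

(B) x = 0: LHS = 0 mod 2 = 0; 0 ≠ 0 — FAILS

Only (B) has a counterexample.

Answer: B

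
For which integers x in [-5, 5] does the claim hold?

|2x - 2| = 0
Holds for: {1}
Fails for: {-5, -4, -3, -2, -1, 0, 2, 3, 4, 5}

Answer: {1}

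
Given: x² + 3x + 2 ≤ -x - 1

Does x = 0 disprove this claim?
Substitute x = 0 into the relation:
x = 0: LHS = 0² + 3·0 + 2 = 2, RHS = -0 - 1 = -1; 2 ≤ -1 — FAILS

Since the claim fails at x = 0, this value is a counterexample.

Answer: Yes, x = 0 is a counterexample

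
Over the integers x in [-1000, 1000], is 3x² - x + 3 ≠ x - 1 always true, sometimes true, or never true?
Over all integers in [-1000, 1000], LHS − RHS is always positive; it is smallest at x = 0, where it equals 4:
x = 0: LHS = 3·0² - 0 + 3 = 3, RHS = 0 - 1 = -1; 3 ≠ -1 — holds
At the ends of the range:
x = -1000: LHS = 3·(-1000)² - (-1000) + 3 = 3001003, RHS = (-1000) - 1 = -1001; 3001003 ≠ -1001 — holds
x = 1000: LHS = 3·1000² - 1000 + 3 = 2999003, RHS = 1000 - 1 = 999; 2999003 ≠ 999 — holds
Hence LHS − RHS is never 0, i.e. the two sides are never equal, so the relation holds for every integer in [-1000, 1000].

No counterexample exists.

Answer: Always true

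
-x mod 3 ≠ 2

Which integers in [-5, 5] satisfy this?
Holds for: {-4, -3, -1, 0, 2, 3, 5}
Fails for: {-5, -2, 1, 4}

Answer: {-4, -3, -1, 0, 2, 3, 5}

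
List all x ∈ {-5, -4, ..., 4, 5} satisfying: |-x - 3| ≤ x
Over all integers in [-5, 5], LHS − RHS is smallest at x = 0, where it equals 3:
x = 0: LHS = |-0 - 3| = |-3| = 3; 3 ≤ 0 — FAILS
At the ends of the range:
x = -5: LHS = |-(-5) - 3| = |2| = 2; 2 ≤ -5 — FAILS
x = 5: LHS = |-5 - 3| = |-8| = 8; 8 ≤ 5 — FAILS
Hence LHS − RHS is never zero or negative, i.e. LHS > RHS throughout, so the claimed relation (≤) fails for every integer in [-5, 5].

Answer: None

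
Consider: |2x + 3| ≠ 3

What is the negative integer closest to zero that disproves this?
Testing negative integers from -1 downward:
x = -1: LHS = |2·(-1) + 3| = |1| = 1; 1 ≠ 3 — holds
x = -2: LHS = |2·(-2) + 3| = |-1| = 1; 1 ≠ 3 — holds
x = -3: LHS = |2·(-3) + 3| = |-3| = 3; 3 ≠ 3 — FAILS  ← closest negative counterexample to 0

Answer: x = -3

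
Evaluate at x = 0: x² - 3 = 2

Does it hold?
x = 0: LHS = 0² - 3 = -3; -3 = 2 — FAILS

The relation fails at x = 0, so x = 0 is a counterexample.

Answer: No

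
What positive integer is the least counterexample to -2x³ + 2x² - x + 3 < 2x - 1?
Testing positive integers:
x = 1: LHS = -2·1³ + 2·1² - 1 + 3 = 2, RHS = 2·1 - 1 = 1; 2 < 1 — FAILS  ← smallest positive counterexample

Answer: x = 1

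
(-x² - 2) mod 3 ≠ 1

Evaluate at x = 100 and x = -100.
x = 100: LHS = (-100² - 2) mod 3 = (-10002) mod 3 = 0; 0 ≠ 1 — holds
x = -100: LHS = (-(-100)² - 2) mod 3 = (-10002) mod 3 = 0; 0 ≠ 1 — holds

Answer: Yes, holds for both x = 100 and x = -100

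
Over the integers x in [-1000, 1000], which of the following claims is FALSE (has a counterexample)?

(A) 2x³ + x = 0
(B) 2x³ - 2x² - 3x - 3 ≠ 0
(A) x = 1: LHS = 2·1³ + 1 = 3; 3 = 0 — FAILS

(B) Track d = LHS − RHS over the integers in [-1000, 1000]. Equality would need d = 0, but d changes sign only between consecutive integers, jumping over 0:
x = 2: LHS = 2·2³ - 2·2² - 3·2 - 3 = -1; -1 ≠ 0 — holds  (d = -1)
x = 3: LHS = 2·3³ - 2·3² - 3·3 - 3 = 24; 24 ≠ 0 — holds  (d = 24)
Away from these crossings d keeps a constant sign, and checking every integer in [-1000, 1000] confirms d ≠ 0 throughout. Hence the two sides are never equal, so the relation holds for every integer in [-1000, 1000].

Only (A) has a counterexample.

Answer: A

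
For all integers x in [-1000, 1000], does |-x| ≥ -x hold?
Over all integers in [-1000, 1000], LHS − RHS is smallest at x = 0, where it equals 0:
x = 0: LHS = |-0| = |0| = 0, RHS = -0 = 0; 0 ≥ 0 — holds
At the ends of the range:
x = -1000: LHS = |-(-1000)| = |1000| = 1000, RHS = -(-1000) = 1000; 1000 ≥ 1000 — holds
x = 1000: LHS = |-1000| = 1000; 1000 ≥ -1000 — holds
Hence LHS − RHS is never negative, i.e. LHS ≥ RHS throughout, so the relation holds for every integer in [-1000, 1000].

No counterexample exists.

Answer: True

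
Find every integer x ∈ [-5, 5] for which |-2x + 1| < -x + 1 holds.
Over all integers in [-5, 5], LHS − RHS is smallest at x = 0, where it equals 0:
x = 0: LHS = |-2·0 + 1| = |1| = 1, RHS = -0 + 1 = 1; 1 < 1 — FAILS
At the ends of the range:
x = -5: LHS = |-2·(-5) + 1| = |11| = 11, RHS = -(-5) + 1 = 6; 11 < 6 — FAILS
x = 5: LHS = |-2·5 + 1| = |-9| = 9, RHS = -5 + 1 = -4; 9 < -4 — FAILS
Hence LHS − RHS is never negative, i.e. LHS ≥ RHS throughout, so the claimed relation (<) fails for every integer in [-5, 5].

Answer: None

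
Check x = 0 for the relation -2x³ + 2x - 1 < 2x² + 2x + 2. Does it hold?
x = 0: LHS = -2·0³ + 2·0 - 1 = -1, RHS = 2·0² + 2·0 + 2 = 2; -1 < 2 — holds

The relation is satisfied at x = 0.

Answer: Yes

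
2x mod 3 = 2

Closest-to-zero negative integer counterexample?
Testing negative integers from -1 downward:
x = -1: LHS = (2·(-1)) mod 3 = (-2) mod 3 = 1; 1 = 2 — FAILS  ← closest negative counterexample to 0

Answer: x = -1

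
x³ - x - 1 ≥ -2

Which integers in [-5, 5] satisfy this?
Holds for: {-1, 0, 1, 2, 3, 4, 5}
Fails for: {-5, -4, -3, -2}

Answer: {-1, 0, 1, 2, 3, 4, 5}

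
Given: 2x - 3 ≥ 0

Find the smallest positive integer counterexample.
Testing positive integers:
x = 1: LHS = 2·1 - 3 = -1; -1 ≥ 0 — FAILS  ← smallest positive counterexample

Answer: x = 1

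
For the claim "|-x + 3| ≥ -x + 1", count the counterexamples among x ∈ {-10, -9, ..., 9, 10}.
Over all integers in [-10, 10], LHS − RHS is smallest at x = 0, where it equals 2:
x = 0: LHS = |-0 + 3| = |3| = 3, RHS = -0 + 1 = 1; 3 ≥ 1 — holds
At the ends of the range:
x = -10: LHS = |-(-10) + 3| = |13| = 13, RHS = -(-10) + 1 = 11; 13 ≥ 11 — holds
x = 10: LHS = |-10 + 3| = |-7| = 7, RHS = -10 + 1 = -9; 7 ≥ -9 — holds
Hence LHS − RHS is never negative, i.e. LHS ≥ RHS throughout, so the relation holds for every integer in [-10, 10].

No counterexample appears in that range.

Answer: 0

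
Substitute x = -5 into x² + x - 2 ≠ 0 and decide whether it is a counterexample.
Substitute x = -5 into the relation:
x = -5: LHS = (-5)² + (-5) - 2 = 18; 18 ≠ 0 — holds

The claim holds here, so x = -5 is not a counterexample. (A counterexample exists elsewhere, e.g. x = 1.)

Answer: No, x = -5 is not a counterexample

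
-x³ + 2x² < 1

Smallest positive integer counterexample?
Testing positive integers:
x = 1: LHS = -1³ + 2·1² = 1; 1 < 1 — FAILS  ← smallest positive counterexample

Answer: x = 1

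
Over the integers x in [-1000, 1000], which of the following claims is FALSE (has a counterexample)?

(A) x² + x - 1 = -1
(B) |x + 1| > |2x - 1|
(A) x = 1: LHS = 1² + 1 - 1 = 1; 1 = -1 — FAILS
(B) x = 0: LHS = |0 + 1| = |1| = 1, RHS = |2·0 - 1| = |-1| = 1; 1 > 1 — FAILS

Answer: Both A and B are false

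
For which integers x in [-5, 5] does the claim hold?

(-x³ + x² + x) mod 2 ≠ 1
Holds for: {-4, -2, 0, 2, 4}
Fails for: {-5, -3, -1, 1, 3, 5}

Answer: {-4, -2, 0, 2, 4}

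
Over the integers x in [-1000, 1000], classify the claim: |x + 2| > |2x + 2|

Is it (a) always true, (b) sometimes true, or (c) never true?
Holds at x = -1: LHS = |(-1) + 2| = |1| = 1, RHS = |2·(-1) + 2| = |0| = 0; 1 > 0 — holds
Fails at x = 0: LHS = |0 + 2| = |2| = 2, RHS = |2·0 + 2| = |2| = 2; 2 > 2 — FAILS
It is satisfied by some integers in the range but not all.

Answer: Sometimes true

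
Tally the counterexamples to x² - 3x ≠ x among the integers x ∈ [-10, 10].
Counterexamples in [-10, 10]: {0, 4}.

Counting them gives 2 values.

Answer: 2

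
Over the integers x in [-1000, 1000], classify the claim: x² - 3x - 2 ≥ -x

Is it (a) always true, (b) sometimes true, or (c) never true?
Holds at x = -1: LHS = (-1)² - 3·(-1) - 2 = 2, RHS = -(-1) = 1; 2 ≥ 1 — holds
Fails at x = 0: LHS = 0² - 3·0 - 2 = -2, RHS = -0 = 0; -2 ≥ 0 — FAILS
It is satisfied by some integers in the range but not all.

Answer: Sometimes true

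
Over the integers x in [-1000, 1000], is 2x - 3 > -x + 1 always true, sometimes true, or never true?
Holds at x = 2: LHS = 2·2 - 3 = 1, RHS = -2 + 1 = -1; 1 > -1 — holds
Fails at x = 0: LHS = 2·0 - 3 = -3, RHS = -0 + 1 = 1; -3 > 1 — FAILS
It is satisfied by some integers in the range but not all.

Answer: Sometimes true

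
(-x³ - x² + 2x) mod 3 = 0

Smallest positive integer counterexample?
Testing positive integers:
x = 1: LHS = (-1³ - 1² + 2·1) mod 3 = 0 mod 3 = 0; 0 = 0 — holds
x = 2: LHS = (-2³ - 2² + 2·2) mod 3 = (-8) mod 3 = 1; 1 = 0 — FAILS  ← smallest positive counterexample

Answer: x = 2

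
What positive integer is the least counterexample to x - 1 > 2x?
Testing positive integers:
x = 1: LHS = 1 - 1 = 0, RHS = 2·1 = 2; 0 > 2 — FAILS  ← smallest positive counterexample

Answer: x = 1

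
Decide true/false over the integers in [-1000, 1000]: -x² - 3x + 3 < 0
The claim fails at x = 0:
x = 0: LHS = -0² - 3·0 + 3 = 3; 3 < 0 — FAILS

Because a single integer refutes it, the statement is false.

Answer: False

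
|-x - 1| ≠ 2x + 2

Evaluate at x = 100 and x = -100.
x = 100: LHS = |-100 - 1| = |-101| = 101, RHS = 2·100 + 2 = 202; 101 ≠ 202 — holds
x = -100: LHS = |-(-100) - 1| = |99| = 99, RHS = 2·(-100) + 2 = -198; 99 ≠ -198 — holds

Answer: Yes, holds for both x = 100 and x = -100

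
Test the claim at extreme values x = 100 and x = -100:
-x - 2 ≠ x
x = 100: LHS = -100 - 2 = -102; -102 ≠ 100 — holds
x = -100: LHS = -(-100) - 2 = 98; 98 ≠ -100 — holds

Answer: Yes, holds for both x = 100 and x = -100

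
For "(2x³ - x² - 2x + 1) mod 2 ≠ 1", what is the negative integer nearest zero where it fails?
Testing negative integers from -1 downward:
x = -1: LHS = (2·(-1)³ - (-1)² - 2·(-1) + 1) mod 2 = 0 mod 2 = 0; 0 ≠ 1 — holds
x = -2: LHS = (2·(-2)³ - (-2)² - 2·(-2) + 1) mod 2 = (-15) mod 2 = 1; 1 ≠ 1 — FAILS  ← closest negative counterexample to 0

Answer: x = -2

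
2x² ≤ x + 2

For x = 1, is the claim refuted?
Substitute x = 1 into the relation:
x = 1: LHS = 2·1² = 2, RHS = 1 + 2 = 3; 2 ≤ 3 — holds

The claim holds here, so x = 1 is not a counterexample. (A counterexample exists elsewhere, e.g. x = -1.)

Answer: No, x = 1 is not a counterexample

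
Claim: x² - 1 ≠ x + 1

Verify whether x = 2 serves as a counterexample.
Substitute x = 2 into the relation:
x = 2: LHS = 2² - 1 = 3, RHS = 2 + 1 = 3; 3 ≠ 3 — FAILS

Since the claim fails at x = 2, this value is a counterexample.

Answer: Yes, x = 2 is a counterexample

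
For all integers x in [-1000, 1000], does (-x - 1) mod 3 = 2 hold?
The claim fails at x = 1:
x = 1: LHS = (-1 - 1) mod 3 = (-2) mod 3 = 1; 1 = 2 — FAILS

Because a single integer refutes it, the statement is false.

Answer: False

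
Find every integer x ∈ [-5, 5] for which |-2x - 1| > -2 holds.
An absolute value is never negative, so the left side is ≥ 0 for every x, while the right side is -2. Tightest case in [-5, 5] is x = 0:
x = 0: LHS = |-2·0 - 1| = |-1| = 1; 1 > -2 — holds
Hence LHS − RHS is never zero or negative, i.e. LHS > RHS throughout, so the relation holds for every integer in [-5, 5].

Answer: All integers in [-5, 5]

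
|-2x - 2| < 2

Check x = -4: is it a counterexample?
Substitute x = -4 into the relation:
x = -4: LHS = |-2·(-4) - 2| = |6| = 6; 6 < 2 — FAILS

Since the claim fails at x = -4, this value is a counterexample.

Answer: Yes, x = -4 is a counterexample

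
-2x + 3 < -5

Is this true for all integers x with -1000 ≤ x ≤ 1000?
The claim fails at x = 0:
x = 0: LHS = -2·0 + 3 = 3; 3 < -5 — FAILS

Because a single integer refutes it, the statement is false.

Answer: False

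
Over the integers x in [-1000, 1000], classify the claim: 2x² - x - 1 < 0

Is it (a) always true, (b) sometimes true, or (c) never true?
Holds at x = 0: LHS = 2·0² - 0 - 1 = -1; -1 < 0 — holds
Fails at x = 1: LHS = 2·1² - 1 - 1 = 0; 0 < 0 — FAILS
It is satisfied by some integers in the range but not all.

Answer: Sometimes true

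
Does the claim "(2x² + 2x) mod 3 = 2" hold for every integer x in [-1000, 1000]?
The claim fails at x = 0:
x = 0: LHS = (2·0² + 2·0) mod 3 = 0 mod 3 = 0; 0 = 2 — FAILS

Because a single integer refutes it, the statement is false.

Answer: False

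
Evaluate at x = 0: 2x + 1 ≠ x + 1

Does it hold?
x = 0: LHS = 2·0 + 1 = 1, RHS = 0 + 1 = 1; 1 ≠ 1 — FAILS

The relation fails at x = 0, so x = 0 is a counterexample.

Answer: No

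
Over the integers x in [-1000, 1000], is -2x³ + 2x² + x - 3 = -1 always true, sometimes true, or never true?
Track d = LHS − RHS over the integers in [-1000, 1000]. Equality would need d = 0, but d changes sign only between consecutive integers, jumping over 0:
x = -1: LHS = -2·(-1)³ + 2·(-1)² + (-1) - 3 = 0; 0 = -1 — FAILS  (d = 1)
x = 0: LHS = -2·0³ + 2·0² + 0 - 3 = -3; -3 = -1 — FAILS  (d = -2)
Away from these crossings d keeps a constant sign, and checking every integer in [-1000, 1000] confirms d ≠ 0 throughout. Hence the two sides are never equal, so the claimed relation (=) fails for every integer in [-1000, 1000].

No integer in the range satisfies it.

Answer: Never true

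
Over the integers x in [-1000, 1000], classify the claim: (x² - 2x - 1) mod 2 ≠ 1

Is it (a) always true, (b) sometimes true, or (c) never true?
Holds at x = 1: LHS = (1² - 2·1 - 1) mod 2 = (-2) mod 2 = 0; 0 ≠ 1 — holds
Fails at x = 0: LHS = (0² - 2·0 - 1) mod 2 = (-1) mod 2 = 1; 1 ≠ 1 — FAILS
It is satisfied by some integers in the range but not all.

Answer: Sometimes true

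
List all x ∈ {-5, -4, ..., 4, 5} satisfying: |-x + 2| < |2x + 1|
Holds for: {-5, -4, 1, 2, 3, 4, 5}
Fails for: {-3, -2, -1, 0}

Answer: {-5, -4, 1, 2, 3, 4, 5}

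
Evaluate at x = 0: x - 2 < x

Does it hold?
x = 0: LHS = 0 - 2 = -2; -2 < 0 — holds

The relation is satisfied at x = 0.

Answer: Yes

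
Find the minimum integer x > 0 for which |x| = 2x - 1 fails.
Testing positive integers:
x = 1: LHS = |1| = 1, RHS = 2·1 - 1 = 1; 1 = 1 — holds
x = 2: LHS = |2| = 2, RHS = 2·2 - 1 = 3; 2 = 3 — FAILS  ← smallest positive counterexample

Answer: x = 2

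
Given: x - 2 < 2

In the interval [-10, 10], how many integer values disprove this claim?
Counterexamples in [-10, 10]: {4, 5, 6, 7, 8, 9, 10}.

Counting them gives 7 values.

Answer: 7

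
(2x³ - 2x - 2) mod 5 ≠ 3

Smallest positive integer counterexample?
Testing positive integers:
x = 1: LHS = (2·1³ - 2·1 - 2) mod 5 = (-2) mod 5 = 3; 3 ≠ 3 — FAILS  ← smallest positive counterexample

Answer: x = 1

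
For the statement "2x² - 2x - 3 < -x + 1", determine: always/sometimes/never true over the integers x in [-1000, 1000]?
Holds at x = 0: LHS = 2·0² - 2·0 - 3 = -3, RHS = -0 + 1 = 1; -3 < 1 — holds
Fails at x = 2: LHS = 2·2² - 2·2 - 3 = 1, RHS = -2 + 1 = -1; 1 < -1 — FAILS
It is satisfied by some integers in the range but not all.

Answer: Sometimes true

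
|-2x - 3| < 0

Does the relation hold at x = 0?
x = 0: LHS = |-2·0 - 3| = |-3| = 3; 3 < 0 — FAILS

The relation fails at x = 0, so x = 0 is a counterexample.

Answer: No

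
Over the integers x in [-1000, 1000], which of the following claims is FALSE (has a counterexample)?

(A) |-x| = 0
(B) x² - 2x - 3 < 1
(A) x = 1: LHS = |-1| = 1; 1 = 0 — FAILS
(B) x = -2: LHS = (-2)² - 2·(-2) - 3 = 5; 5 < 1 — FAILS

Answer: Both A and B are false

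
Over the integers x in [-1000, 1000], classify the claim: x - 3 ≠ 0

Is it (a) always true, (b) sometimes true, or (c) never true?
Holds at x = 0: LHS = 0 - 3 = -3; -3 ≠ 0 — holds
Fails at x = 3: LHS = 3 - 3 = 0; 0 ≠ 0 — FAILS
It is satisfied by some integers in the range but not all.

Answer: Sometimes true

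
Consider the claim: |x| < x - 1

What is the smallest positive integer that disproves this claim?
Testing positive integers:
x = 1: LHS = |1| = 1, RHS = 1 - 1 = 0; 1 < 0 — FAILS  ← smallest positive counterexample

Answer: x = 1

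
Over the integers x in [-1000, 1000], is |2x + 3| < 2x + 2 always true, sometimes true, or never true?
Over all integers in [-1000, 1000], LHS − RHS is smallest at x = 0, where it equals 1:
x = 0: LHS = |2·0 + 3| = |3| = 3, RHS = 2·0 + 2 = 2; 3 < 2 — FAILS
At the ends of the range:
x = -1000: LHS = |2·(-1000) + 3| = |-1997| = 1997, RHS = 2·(-1000) + 2 = -1998; 1997 < -1998 — FAILS
x = 1000: LHS = |2·1000 + 3| = |2003| = 2003, RHS = 2·1000 + 2 = 2002; 2003 < 2002 — FAILS
Hence LHS − RHS is never negative, i.e. LHS ≥ RHS throughout, so the claimed relation (<) fails for every integer in [-1000, 1000].

No integer in the range satisfies it.

Answer: Never true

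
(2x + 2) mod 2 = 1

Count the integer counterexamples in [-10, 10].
Counterexamples in [-10, 10]: {-10, -9, -8, -7, -6, -5, -4, -3, -2, -1, 0, 1, 2, 3, 4, 5, 6, 7, 8, 9, 10}.

Counting them gives 21 values.

Answer: 21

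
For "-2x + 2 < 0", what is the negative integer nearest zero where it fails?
Testing negative integers from -1 downward:
x = -1: LHS = -2·(-1) + 2 = 4; 4 < 0 — FAILS  ← closest negative counterexample to 0

Answer: x = -1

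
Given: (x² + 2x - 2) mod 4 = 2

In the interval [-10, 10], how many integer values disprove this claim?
Counterexamples in [-10, 10]: {-9, -7, -5, -3, -1, 1, 3, 5, 7, 9}.

Counting them gives 10 values.

Answer: 10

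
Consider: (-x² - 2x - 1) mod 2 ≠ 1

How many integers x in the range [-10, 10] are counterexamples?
Counterexamples in [-10, 10]: {-10, -8, -6, -4, -2, 0, 2, 4, 6, 8, 10}.

Counting them gives 11 values.

Answer: 11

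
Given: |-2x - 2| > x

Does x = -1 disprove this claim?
Substitute x = -1 into the relation:
x = -1: LHS = |-2·(-1) - 2| = |0| = 0; 0 > -1 — holds

The relation holds at x = -1, so it is not a counterexample.

Answer: No, x = -1 is not a counterexample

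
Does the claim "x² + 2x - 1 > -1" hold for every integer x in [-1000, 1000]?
The claim fails at x = 0:
x = 0: LHS = 0² + 2·0 - 1 = -1; -1 > -1 — FAILS

Because a single integer refutes it, the statement is false.

Answer: False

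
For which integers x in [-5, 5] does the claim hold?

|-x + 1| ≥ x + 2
Holds for: {-5, -4, -3, -2, -1}
Fails for: {0, 1, 2, 3, 4, 5}

Answer: {-5, -4, -3, -2, -1}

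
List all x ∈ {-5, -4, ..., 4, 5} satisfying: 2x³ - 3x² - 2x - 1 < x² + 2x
Holds for: {-5, -4, -3, -2, -1, 0, 1, 2}
Fails for: {3, 4, 5}

Answer: {-5, -4, -3, -2, -1, 0, 1, 2}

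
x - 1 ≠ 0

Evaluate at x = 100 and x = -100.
x = 100: LHS = 100 - 1 = 99; 99 ≠ 0 — holds
x = -100: LHS = (-100) - 1 = -101; -101 ≠ 0 — holds

Answer: Yes, holds for both x = 100 and x = -100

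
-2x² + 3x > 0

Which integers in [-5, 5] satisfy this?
Holds for: {1}
Fails for: {-5, -4, -3, -2, -1, 0, 2, 3, 4, 5}

Answer: {1}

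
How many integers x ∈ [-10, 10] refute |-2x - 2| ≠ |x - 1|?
Counterexamples in [-10, 10]: {-3}.

Counting them gives 1 values.

Answer: 1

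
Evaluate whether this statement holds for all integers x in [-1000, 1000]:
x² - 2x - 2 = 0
The claim fails at x = 0:
x = 0: LHS = 0² - 2·0 - 2 = -2; -2 = 0 — FAILS

Because a single integer refutes it, the statement is false.

Answer: False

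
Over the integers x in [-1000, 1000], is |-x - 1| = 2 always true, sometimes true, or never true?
Holds at x = 1: LHS = |-1 - 1| = |-2| = 2; 2 = 2 — holds
Fails at x = 0: LHS = |-0 - 1| = |-1| = 1; 1 = 2 — FAILS
It is satisfied by some integers in the range but not all.

Answer: Sometimes true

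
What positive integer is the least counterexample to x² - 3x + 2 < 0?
Testing positive integers:
x = 1: LHS = 1² - 3·1 + 2 = 0; 0 < 0 — FAILS  ← smallest positive counterexample

Answer: x = 1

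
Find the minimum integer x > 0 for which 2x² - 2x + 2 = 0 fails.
Testing positive integers:
x = 1: LHS = 2·1² - 2·1 + 2 = 2; 2 = 0 — FAILS  ← smallest positive counterexample

Answer: x = 1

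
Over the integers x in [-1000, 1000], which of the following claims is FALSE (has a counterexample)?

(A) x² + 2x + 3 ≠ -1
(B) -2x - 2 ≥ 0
(A) Over all integers in [-1000, 1000], LHS − RHS is always positive; it is smallest at x = -1, where it equals 3:
x = -1: LHS = (-1)² + 2·(-1) + 3 = 2; 2 ≠ -1 — holds
At the ends of the range:
x = -1000: LHS = (-1000)² + 2·(-1000) + 3 = 998003; 998003 ≠ -1 — holds
x = 1000: LHS = 1000² + 2·1000 + 3 = 1002003; 1002003 ≠ -1 — holds
Hence LHS − RHS is never 0, i.e. the two sides are never equal, so the relation holds for every integer in [-1000, 1000].

(B) x = 0: LHS = -2·0 - 2 = -2; -2 ≥ 0 — FAILS

Only (B) has a counterexample.

Answer: B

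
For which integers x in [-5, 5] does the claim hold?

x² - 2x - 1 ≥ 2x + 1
Holds for: {-5, -4, -3, -2, -1, 5}
Fails for: {0, 1, 2, 3, 4}

Answer: {-5, -4, -3, -2, -1, 5}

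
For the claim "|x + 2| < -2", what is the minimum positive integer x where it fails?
Testing positive integers:
x = 1: LHS = |1 + 2| = |3| = 3; 3 < -2 — FAILS  ← smallest positive counterexample

Answer: x = 1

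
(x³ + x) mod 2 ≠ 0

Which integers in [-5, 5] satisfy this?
For a polynomial with integer coefficients, its value mod 2 depends only on x mod 2, so it suffices to check one representative of each residue class, x = 0, 1:
x = 0: LHS = (0³ + 0) mod 2 = 0 mod 2 = 0; 0 ≠ 0 — FAILS
x = 1: LHS = (1³ + 1) mod 2 = 2 mod 2 = 0; 0 ≠ 0 — FAILS
The relation fails in every residue class, so the claimed relation (≠) fails for every integer in [-5, 5].

Answer: None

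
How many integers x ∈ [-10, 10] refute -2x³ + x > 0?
Counterexamples in [-10, 10]: {0, 1, 2, 3, 4, 5, 6, 7, 8, 9, 10}.

Counting them gives 11 values.

Answer: 11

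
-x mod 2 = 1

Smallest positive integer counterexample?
Testing positive integers:
x = 1: LHS = (-1) mod 2 = 1; 1 = 1 — holds
x = 2: LHS = (-2) mod 2 = 0; 0 = 1 — FAILS  ← smallest positive counterexample

Answer: x = 2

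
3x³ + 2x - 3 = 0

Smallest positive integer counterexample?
Testing positive integers:
x = 1: LHS = 3·1³ + 2·1 - 3 = 2; 2 = 0 — FAILS  ← smallest positive counterexample

Answer: x = 1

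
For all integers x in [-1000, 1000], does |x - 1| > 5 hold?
The claim fails at x = 0:
x = 0: LHS = |0 - 1| = |-1| = 1; 1 > 5 — FAILS

Because a single integer refutes it, the statement is false.

Answer: False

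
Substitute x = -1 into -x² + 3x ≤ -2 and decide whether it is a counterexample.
Substitute x = -1 into the relation:
x = -1: LHS = -(-1)² + 3·(-1) = -4; -4 ≤ -2 — holds

The claim holds here, so x = -1 is not a counterexample. (A counterexample exists elsewhere, e.g. x = 0.)

Answer: No, x = -1 is not a counterexample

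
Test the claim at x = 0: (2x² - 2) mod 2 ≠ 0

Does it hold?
x = 0: LHS = (2·0² - 2) mod 2 = (-2) mod 2 = 0; 0 ≠ 0 — FAILS

The relation fails at x = 0, so x = 0 is a counterexample.

Answer: No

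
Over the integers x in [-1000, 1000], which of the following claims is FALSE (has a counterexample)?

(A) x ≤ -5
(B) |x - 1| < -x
(A) x = 0: 0 ≤ -5 — FAILS
(B) x = 0: LHS = |0 - 1| = |-1| = 1, RHS = -0 = 0; 1 < 0 — FAILS

Answer: Both A and B are false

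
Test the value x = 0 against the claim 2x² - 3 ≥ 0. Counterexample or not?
Substitute x = 0 into the relation:
x = 0: LHS = 2·0² - 3 = -3; -3 ≥ 0 — FAILS

Since the claim fails at x = 0, this value is a counterexample.

Answer: Yes, x = 0 is a counterexample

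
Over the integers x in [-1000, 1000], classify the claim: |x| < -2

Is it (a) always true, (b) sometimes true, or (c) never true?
An absolute value is never negative, so the left side is ≥ 0 for every x, while the right side is -2. Tightest case in [-1000, 1000] is x = 0:
x = 0: LHS = |0| = 0; 0 < -2 — FAILS
Hence LHS − RHS is never negative, i.e. LHS ≥ RHS throughout, so the claimed relation (<) fails for every integer in [-1000, 1000].

No integer in the range satisfies it.

Answer: Never true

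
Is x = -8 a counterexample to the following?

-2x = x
Substitute x = -8 into the relation:
x = -8: LHS = -2·(-8) = 16; 16 = -8 — FAILS

Since the claim fails at x = -8, this value is a counterexample.

Answer: Yes, x = -8 is a counterexample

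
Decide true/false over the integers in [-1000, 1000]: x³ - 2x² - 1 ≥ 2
The claim fails at x = 0:
x = 0: LHS = 0³ - 2·0² - 1 = -1; -1 ≥ 2 — FAILS

Because a single integer refutes it, the statement is false.

Answer: False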